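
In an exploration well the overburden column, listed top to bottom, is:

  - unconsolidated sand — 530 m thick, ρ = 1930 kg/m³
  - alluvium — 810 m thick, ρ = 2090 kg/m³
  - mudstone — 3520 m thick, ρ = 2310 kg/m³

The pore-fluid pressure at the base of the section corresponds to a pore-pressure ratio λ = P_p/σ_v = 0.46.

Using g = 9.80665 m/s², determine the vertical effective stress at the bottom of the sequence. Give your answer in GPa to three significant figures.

0.0574 GPa

Overburden (lithostatic) stress σ_v:
unconsolidated sand: 1930 kg/m³ × 9.80665 m/s² × 530 m = 1.003×10^7 Pa = 10.03 MPa
alluvium: 2090 kg/m³ × 9.80665 m/s² × 810 m = 1.660×10^7 Pa = 16.60 MPa
mudstone: 2310 kg/m³ × 9.80665 m/s² × 3520 m = 7.974×10^7 Pa = 79.74 MPa
Total = 10.03 + 16.60 + 79.74 = 106.37 MPa
Pore pressure P_p = λ·σ_v = 0.46 × 106.4 MPa = 48.93 MPa
Effective stress σ' = σ_v − P_p = 106.4 − 48.93 = 57.441 MPa = 0.057441 GPa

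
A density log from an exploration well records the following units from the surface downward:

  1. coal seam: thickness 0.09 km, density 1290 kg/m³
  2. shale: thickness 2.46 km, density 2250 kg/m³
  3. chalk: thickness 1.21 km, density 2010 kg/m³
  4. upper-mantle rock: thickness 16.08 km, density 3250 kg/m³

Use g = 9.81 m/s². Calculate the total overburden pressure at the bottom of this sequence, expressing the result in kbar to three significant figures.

coal seam: 1290 kg/m³ × 9.81 m/s² × 90 m = 1.139×10^6 Pa = 0.01139 kbar
shale: 2250 kg/m³ × 9.81 m/s² × 2460 m = 5.430×10^7 Pa = 0.5430 kbar
chalk: 2010 kg/m³ × 9.81 m/s² × 1210 m = 2.386×10^7 Pa = 0.2386 kbar
upper-mantle rock: 3250 kg/m³ × 9.81 m/s² × 16080 m = 5.127×10^8 Pa = 5.127 kbar
Total = 0.01139 + 0.5430 + 0.2386 + 5.127 = 5.9197 kbar

5.92 kbar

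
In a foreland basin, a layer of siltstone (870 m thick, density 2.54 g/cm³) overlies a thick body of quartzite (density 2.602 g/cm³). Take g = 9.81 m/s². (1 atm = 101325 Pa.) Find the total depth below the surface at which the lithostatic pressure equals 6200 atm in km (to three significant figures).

24.6 km

Pressure at base of upper layers: 2540×9.81×870 = 2.168×10^7 Pa = 213.9 atm
Remaining pressure to be supplied by quartzite: 6.282×10^8 − 2.168×10^7 = 6.065×10^8 Pa
Additional depth in quartzite = 6.065×10^8 Pa / (2602 kg/m³ × 9.81 m/s²) = 23762 m
Total depth = 870 m + 23762 m = 24632 m
= 24.632 km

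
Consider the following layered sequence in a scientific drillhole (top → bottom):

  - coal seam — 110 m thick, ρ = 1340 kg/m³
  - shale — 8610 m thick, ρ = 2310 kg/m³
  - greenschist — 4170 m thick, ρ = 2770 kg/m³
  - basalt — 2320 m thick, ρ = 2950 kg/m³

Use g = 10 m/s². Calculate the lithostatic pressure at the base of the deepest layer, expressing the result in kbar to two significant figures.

3.8 kbar

coal seam: 1340 kg/m³ × 10 m/s² × 110 m = 1.474×10^6 Pa = 0.01474 kbar
shale: 2310 kg/m³ × 10 m/s² × 8610 m = 1.989×10^8 Pa = 1.989 kbar
greenschist: 2770 kg/m³ × 10 m/s² × 4170 m = 1.155×10^8 Pa = 1.155 kbar
basalt: 2950 kg/m³ × 10 m/s² × 2320 m = 6.844×10^7 Pa = 0.6844 kbar
Total = 0.01474 + 1.989 + 1.155 + 0.6844 = 3.8431 kbar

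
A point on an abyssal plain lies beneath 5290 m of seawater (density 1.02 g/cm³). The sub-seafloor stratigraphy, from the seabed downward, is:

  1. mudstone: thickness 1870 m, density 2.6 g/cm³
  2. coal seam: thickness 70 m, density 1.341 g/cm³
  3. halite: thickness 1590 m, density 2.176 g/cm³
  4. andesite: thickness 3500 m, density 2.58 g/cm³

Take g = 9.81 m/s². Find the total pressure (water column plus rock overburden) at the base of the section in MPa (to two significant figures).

seawater: 1020 kg/m³ × 9.81 m/s² × 5290 m = 5.293×10^7 Pa = 52.93 MPa
mudstone: 2600 kg/m³ × 9.81 m/s² × 1870 m = 4.770×10^7 Pa = 47.70 MPa
coal seam: 1341 kg/m³ × 9.81 m/s² × 70 m = 9.209×10^5 Pa = 0.9209 MPa
halite: 2176 kg/m³ × 9.81 m/s² × 1590 m = 3.394×10^7 Pa = 33.94 MPa
andesite: 2580 kg/m³ × 9.81 m/s² × 3500 m = 8.858×10^7 Pa = 88.58 MPa
Total = 52.93 + 47.70 + 0.9209 + 33.94 + 88.58 = 224.08 MPa

220 MPa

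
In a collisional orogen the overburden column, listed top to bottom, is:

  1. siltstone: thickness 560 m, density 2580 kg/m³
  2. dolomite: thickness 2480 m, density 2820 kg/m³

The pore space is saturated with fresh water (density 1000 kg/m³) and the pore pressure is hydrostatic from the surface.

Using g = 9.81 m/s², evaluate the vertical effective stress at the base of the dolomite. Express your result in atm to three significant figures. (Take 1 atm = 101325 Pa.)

Overburden (lithostatic) stress σ_v:
siltstone: 2580 kg/m³ × 9.81 m/s² × 560 m = 1.417×10^7 Pa = 14.17 MPa
dolomite: 2820 kg/m³ × 9.81 m/s² × 2480 m = 6.861×10^7 Pa = 68.61 MPa
Total = 14.17 + 68.61 = 82.781 MPa
Pore pressure P_p = 1000 kg/m³ × 9.81 m/s² × 3040 m = 2.982×10^7 Pa = 29.82 MPa
Effective stress σ' = σ_v − P_p = 82.78 − 29.82 = 52.958 MPa = 522.66 atm

523 atm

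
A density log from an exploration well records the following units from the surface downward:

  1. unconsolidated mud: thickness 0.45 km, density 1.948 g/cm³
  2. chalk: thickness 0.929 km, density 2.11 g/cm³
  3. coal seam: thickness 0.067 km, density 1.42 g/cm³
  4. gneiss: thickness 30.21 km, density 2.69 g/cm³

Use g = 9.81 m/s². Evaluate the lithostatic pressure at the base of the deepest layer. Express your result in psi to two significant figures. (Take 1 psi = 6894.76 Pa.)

120000 psi

unconsolidated mud: 1948 kg/m³ × 9.81 m/s² × 450 m = 8.599×10^6 Pa = 1247 psi
chalk: 2110 kg/m³ × 9.81 m/s² × 929 m = 1.923×10^7 Pa = 2789 psi
coal seam: 1420 kg/m³ × 9.81 m/s² × 67 m = 9.333×10^5 Pa = 135.4 psi
gneiss: 2690 kg/m³ × 9.81 m/s² × 30210 m = 7.972×10^8 Pa = 1.156×10^5 psi
Total = 1247 + 2789 + 135.4 + 1.156×10^5 = 1.1980×10^5 psi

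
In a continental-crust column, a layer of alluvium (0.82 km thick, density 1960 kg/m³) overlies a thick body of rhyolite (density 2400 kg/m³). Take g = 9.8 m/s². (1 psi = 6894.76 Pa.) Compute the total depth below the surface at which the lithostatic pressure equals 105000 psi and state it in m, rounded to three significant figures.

30900 m

Pressure at base of upper layers: 1960×9.8×820 = 1.575×10^7 Pa = 2284 psi
Remaining pressure to be supplied by rhyolite: 7.239×10^8 − 1.575×10^7 = 7.082×10^8 Pa
Additional depth in rhyolite = 7.082×10^8 Pa / (2400 kg/m³ × 9.8 m/s²) = 30110 m
Total depth = 820 m + 30110 m = 30930 m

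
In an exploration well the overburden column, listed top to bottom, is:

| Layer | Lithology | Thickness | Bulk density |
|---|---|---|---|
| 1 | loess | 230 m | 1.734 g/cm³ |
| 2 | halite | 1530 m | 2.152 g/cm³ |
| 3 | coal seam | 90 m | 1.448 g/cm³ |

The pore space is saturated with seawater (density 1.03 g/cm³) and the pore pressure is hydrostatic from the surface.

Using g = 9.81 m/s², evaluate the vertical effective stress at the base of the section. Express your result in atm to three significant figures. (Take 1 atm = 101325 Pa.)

Overburden (lithostatic) stress σ_v:
loess: 1734 kg/m³ × 9.81 m/s² × 230 m = 3.912×10^6 Pa = 3.912 MPa
halite: 2152 kg/m³ × 9.81 m/s² × 1530 m = 3.230×10^7 Pa = 32.30 MPa
coal seam: 1448 kg/m³ × 9.81 m/s² × 90 m = 1.278×10^6 Pa = 1.278 MPa
Total = 3.912 + 32.30 + 1.278 = 37.491 MPa
Pore pressure P_p = 1030 kg/m³ × 9.81 m/s² × 1850 m = 1.869×10^7 Pa = 18.69 MPa
Effective stress σ' = σ_v − P_p = 37.49 − 18.69 = 18.798 MPa = 185.52 atm

186 atm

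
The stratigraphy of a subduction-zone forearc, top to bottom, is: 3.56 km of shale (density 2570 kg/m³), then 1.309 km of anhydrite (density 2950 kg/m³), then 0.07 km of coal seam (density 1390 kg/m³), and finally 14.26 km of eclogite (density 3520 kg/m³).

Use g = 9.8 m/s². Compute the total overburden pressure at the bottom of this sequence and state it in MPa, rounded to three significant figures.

620 MPa

shale: 2570 kg/m³ × 9.8 m/s² × 3560 m = 8.966×10^7 Pa = 89.66 MPa
anhydrite: 2950 kg/m³ × 9.8 m/s² × 1309 m = 3.784×10^7 Pa = 37.84 MPa
coal seam: 1390 kg/m³ × 9.8 m/s² × 70 m = 9.535×10^5 Pa = 0.9535 MPa
eclogite: 3520 kg/m³ × 9.8 m/s² × 14260 m = 4.919×10^8 Pa = 491.9 MPa
Total = 89.66 + 37.84 + 0.9535 + 491.9 = 620.37 MPa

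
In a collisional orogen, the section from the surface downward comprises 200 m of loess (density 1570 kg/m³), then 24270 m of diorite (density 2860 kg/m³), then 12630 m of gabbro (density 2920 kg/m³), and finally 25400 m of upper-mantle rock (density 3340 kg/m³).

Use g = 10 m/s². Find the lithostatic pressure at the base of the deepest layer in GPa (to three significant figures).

loess: 1570 kg/m³ × 10 m/s² × 200 m = 3.140×10^6 Pa = 3.140×10^-3 GPa
diorite: 2860 kg/m³ × 10 m/s² × 24270 m = 6.941×10^8 Pa = 0.6941 GPa
gabbro: 2920 kg/m³ × 10 m/s² × 12630 m = 3.688×10^8 Pa = 0.3688 GPa
upper-mantle rock: 3340 kg/m³ × 10 m/s² × 25400 m = 8.484×10^8 Pa = 0.8484 GPa
Total = 3.140×10^-3 + 0.6941 + 0.3688 + 0.8484 = 1.9144 GPa

1.91 GPa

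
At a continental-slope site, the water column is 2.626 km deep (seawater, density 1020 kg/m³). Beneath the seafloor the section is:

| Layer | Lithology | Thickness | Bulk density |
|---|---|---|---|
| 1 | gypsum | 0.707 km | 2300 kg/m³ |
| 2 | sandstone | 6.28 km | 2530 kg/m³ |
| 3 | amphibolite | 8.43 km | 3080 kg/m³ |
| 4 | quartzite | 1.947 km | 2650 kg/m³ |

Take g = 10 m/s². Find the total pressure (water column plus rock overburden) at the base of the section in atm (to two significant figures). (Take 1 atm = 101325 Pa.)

seawater: 1020 kg/m³ × 10 m/s² × 2626 m = 2.679×10^7 Pa = 264.3 atm
gypsum: 2300 kg/m³ × 10 m/s² × 707 m = 1.626×10^7 Pa = 160.5 atm
sandstone: 2530 kg/m³ × 10 m/s² × 6280 m = 1.589×10^8 Pa = 1568 atm
amphibolite: 3080 kg/m³ × 10 m/s² × 8430 m = 2.596×10^8 Pa = 2562 atm
quartzite: 2650 kg/m³ × 10 m/s² × 1947 m = 5.160×10^7 Pa = 509.2 atm
Total = 264.3 + 160.5 + 1568 + 2562 + 509.2 = 5064.6 atm

5100 atm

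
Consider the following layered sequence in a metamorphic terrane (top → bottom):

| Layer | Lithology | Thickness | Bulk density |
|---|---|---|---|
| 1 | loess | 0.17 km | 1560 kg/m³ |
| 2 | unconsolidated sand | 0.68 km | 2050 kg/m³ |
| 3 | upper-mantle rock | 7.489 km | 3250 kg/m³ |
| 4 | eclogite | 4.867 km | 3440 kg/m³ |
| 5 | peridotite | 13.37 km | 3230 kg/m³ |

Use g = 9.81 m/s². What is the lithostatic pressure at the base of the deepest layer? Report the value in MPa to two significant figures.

loess: 1560 kg/m³ × 9.81 m/s² × 170 m = 2.602×10^6 Pa = 2.602 MPa
unconsolidated sand: 2050 kg/m³ × 9.81 m/s² × 680 m = 1.368×10^7 Pa = 13.68 MPa
upper-mantle rock: 3250 kg/m³ × 9.81 m/s² × 7489 m = 2.388×10^8 Pa = 238.8 MPa
eclogite: 3440 kg/m³ × 9.81 m/s² × 4867 m = 1.642×10^8 Pa = 164.2 MPa
peridotite: 3230 kg/m³ × 9.81 m/s² × 13370 m = 4.236×10^8 Pa = 423.6 MPa
Total = 2.602 + 13.68 + 238.8 + 164.2 + 423.6 = 842.93 MPa

840 MPa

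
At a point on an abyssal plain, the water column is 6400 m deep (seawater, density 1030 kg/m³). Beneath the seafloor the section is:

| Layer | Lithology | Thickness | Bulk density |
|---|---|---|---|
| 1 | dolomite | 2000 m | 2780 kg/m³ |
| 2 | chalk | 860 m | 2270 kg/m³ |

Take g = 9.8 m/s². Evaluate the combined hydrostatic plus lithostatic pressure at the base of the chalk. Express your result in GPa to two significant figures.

0.14 GPa

seawater: 1030 kg/m³ × 9.8 m/s² × 6400 m = 6.460×10^7 Pa = 0.06460 GPa
dolomite: 2780 kg/m³ × 9.8 m/s² × 2000 m = 5.449×10^7 Pa = 0.05449 GPa
chalk: 2270 kg/m³ × 9.8 m/s² × 860 m = 1.913×10^7 Pa = 0.01913 GPa
Total = 0.06460 + 0.05449 + 0.01913 = 0.13822 GPa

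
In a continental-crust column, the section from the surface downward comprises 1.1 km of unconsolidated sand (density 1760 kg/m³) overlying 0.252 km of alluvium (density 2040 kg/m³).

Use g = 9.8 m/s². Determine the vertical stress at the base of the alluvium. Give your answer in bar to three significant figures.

unconsolidated sand: 1760 kg/m³ × 9.8 m/s² × 1100 m = 1.897×10^7 Pa = 189.7 bar
alluvium: 2040 kg/m³ × 9.8 m/s² × 252 m = 5.038×10^6 Pa = 50.38 bar
Total = 189.7 + 50.38 = 240.11 bar

240 bar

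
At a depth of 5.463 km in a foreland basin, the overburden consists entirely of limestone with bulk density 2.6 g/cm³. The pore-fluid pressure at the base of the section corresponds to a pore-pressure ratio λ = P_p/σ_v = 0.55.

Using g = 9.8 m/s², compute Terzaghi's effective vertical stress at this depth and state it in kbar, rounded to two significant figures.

Overburden (lithostatic) stress σ_v:
limestone: 2600 kg/m³ × 9.8 m/s² × 5463 m = 1.392×10^8 Pa = 139.2 MPa
Pore pressure P_p = λ·σ_v = 0.55 × 139.2 MPa = 76.56 MPa
Effective stress σ' = σ_v − P_p = 139.2 − 76.56 = 62.639 MPa = 0.62639 kbar

0.63 kbar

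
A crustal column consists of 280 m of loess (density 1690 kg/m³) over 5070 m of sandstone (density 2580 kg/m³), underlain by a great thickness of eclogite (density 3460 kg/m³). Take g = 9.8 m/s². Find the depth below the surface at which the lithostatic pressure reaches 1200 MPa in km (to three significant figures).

36.8 km

Pressure at base of upper layers: 1690×9.8×280 + 2580×9.8×5070 = 1.328×10^8 Pa = 132.8 MPa
Remaining pressure to be supplied by eclogite: 1.200×10^9 − 1.328×10^8 = 1.067×10^9 Pa
Additional depth in eclogite = 1.067×10^9 Pa / (3460 kg/m³ × 9.8 m/s²) = 31473 m
Total depth = 5350 m + 31473 m = 36823 m
= 36.823 km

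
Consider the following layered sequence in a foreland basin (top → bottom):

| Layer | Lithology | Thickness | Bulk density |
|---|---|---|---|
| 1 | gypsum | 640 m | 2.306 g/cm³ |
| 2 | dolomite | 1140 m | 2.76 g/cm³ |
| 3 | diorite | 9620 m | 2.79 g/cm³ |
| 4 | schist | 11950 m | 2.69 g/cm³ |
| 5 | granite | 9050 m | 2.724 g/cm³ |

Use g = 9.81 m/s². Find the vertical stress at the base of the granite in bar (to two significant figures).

gypsum: 2306 kg/m³ × 9.81 m/s² × 640 m = 1.448×10^7 Pa = 144.8 bar
dolomite: 2760 kg/m³ × 9.81 m/s² × 1140 m = 3.087×10^7 Pa = 308.7 bar
diorite: 2790 kg/m³ × 9.81 m/s² × 9620 m = 2.633×10^8 Pa = 2633 bar
schist: 2690 kg/m³ × 9.81 m/s² × 11950 m = 3.153×10^8 Pa = 3153 bar
granite: 2724 kg/m³ × 9.81 m/s² × 9050 m = 2.418×10^8 Pa = 2418 bar
Total = 144.8 + 308.7 + 2633 + 3153 + 2418 = 8658.3 bar

8700 bar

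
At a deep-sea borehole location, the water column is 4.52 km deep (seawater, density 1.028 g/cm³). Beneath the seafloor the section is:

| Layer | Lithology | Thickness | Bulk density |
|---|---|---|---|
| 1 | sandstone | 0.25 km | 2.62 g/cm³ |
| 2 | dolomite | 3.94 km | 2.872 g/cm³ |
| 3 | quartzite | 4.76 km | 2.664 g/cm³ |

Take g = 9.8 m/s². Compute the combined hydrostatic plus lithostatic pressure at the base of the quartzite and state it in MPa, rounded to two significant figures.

seawater: 1028 kg/m³ × 9.8 m/s² × 4520 m = 4.554×10^7 Pa = 45.54 MPa
sandstone: 2620 kg/m³ × 9.8 m/s² × 250 m = 6.419×10^6 Pa = 6.419 MPa
dolomite: 2872 kg/m³ × 9.8 m/s² × 3940 m = 1.109×10^8 Pa = 110.9 MPa
quartzite: 2664 kg/m³ × 9.8 m/s² × 4760 m = 1.243×10^8 Pa = 124.3 MPa
Total = 45.54 + 6.419 + 110.9 + 124.3 = 287.12 MPa

290 MPa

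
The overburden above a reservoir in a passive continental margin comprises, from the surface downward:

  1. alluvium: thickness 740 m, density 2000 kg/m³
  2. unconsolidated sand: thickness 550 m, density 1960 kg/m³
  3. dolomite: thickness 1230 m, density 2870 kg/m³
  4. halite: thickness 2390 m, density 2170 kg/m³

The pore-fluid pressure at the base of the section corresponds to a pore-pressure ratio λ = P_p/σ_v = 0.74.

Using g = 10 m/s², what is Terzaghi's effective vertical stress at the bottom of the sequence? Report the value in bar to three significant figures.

293 bar

Overburden (lithostatic) stress σ_v:
alluvium: 2000 kg/m³ × 10 m/s² × 740 m = 1.480×10^7 Pa = 14.80 MPa
unconsolidated sand: 1960 kg/m³ × 10 m/s² × 550 m = 1.078×10^7 Pa = 10.78 MPa
dolomite: 2870 kg/m³ × 10 m/s² × 1230 m = 3.530×10^7 Pa = 35.30 MPa
halite: 2170 kg/m³ × 10 m/s² × 2390 m = 5.186×10^7 Pa = 51.86 MPa
Total = 14.80 + 10.78 + 35.30 + 51.86 = 112.74 MPa
Pore pressure P_p = λ·σ_v = 0.74 × 112.7 MPa = 83.43 MPa
Effective stress σ' = σ_v − P_p = 112.7 − 83.43 = 29.313 MPa = 293.13 bar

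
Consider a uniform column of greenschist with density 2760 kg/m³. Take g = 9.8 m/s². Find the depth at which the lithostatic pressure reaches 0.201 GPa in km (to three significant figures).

7.43 km

h = P/(ρg) = 0.201 GPa / (2760 kg/m³ × 9.8 m/s²) = 2.010×10^8 Pa / 27048 Pa/m = 7431.2 m
= 7.4312 km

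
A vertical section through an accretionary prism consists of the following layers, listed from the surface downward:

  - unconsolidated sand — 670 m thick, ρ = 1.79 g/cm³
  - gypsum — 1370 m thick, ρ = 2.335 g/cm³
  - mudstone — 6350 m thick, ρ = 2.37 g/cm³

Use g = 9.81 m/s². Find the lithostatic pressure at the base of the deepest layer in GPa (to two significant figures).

0.19 GPa

unconsolidated sand: 1790 kg/m³ × 9.81 m/s² × 670 m = 1.177×10^7 Pa = 0.01177 GPa
gypsum: 2335 kg/m³ × 9.81 m/s² × 1370 m = 3.138×10^7 Pa = 0.03138 GPa
mudstone: 2370 kg/m³ × 9.81 m/s² × 6350 m = 1.476×10^8 Pa = 0.1476 GPa
Total = 0.01177 + 0.03138 + 0.1476 = 0.19078 GPa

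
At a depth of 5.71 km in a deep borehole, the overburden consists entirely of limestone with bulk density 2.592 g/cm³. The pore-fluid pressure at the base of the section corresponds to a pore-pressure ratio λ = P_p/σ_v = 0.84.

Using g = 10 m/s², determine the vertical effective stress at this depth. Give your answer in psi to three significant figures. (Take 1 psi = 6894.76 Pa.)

Overburden (lithostatic) stress σ_v:
limestone: 2592 kg/m³ × 10 m/s² × 5710 m = 1.480×10^8 Pa = 148.0 MPa
Pore pressure P_p = λ·σ_v = 0.84 × 148.0 MPa = 124.3 MPa
Effective stress σ' = σ_v − P_p = 148.0 − 124.3 = 23.681 MPa = 3434.6 psi

3430 psi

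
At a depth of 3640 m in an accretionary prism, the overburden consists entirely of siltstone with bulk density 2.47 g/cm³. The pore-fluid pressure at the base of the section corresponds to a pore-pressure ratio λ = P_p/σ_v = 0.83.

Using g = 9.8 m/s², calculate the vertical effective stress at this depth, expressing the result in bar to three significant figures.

Overburden (lithostatic) stress σ_v:
siltstone: 2470 kg/m³ × 9.8 m/s² × 3640 m = 8.811×10^7 Pa = 88.11 MPa
Pore pressure P_p = λ·σ_v = 0.83 × 88.11 MPa = 73.13 MPa
Effective stress σ' = σ_v − P_p = 88.11 − 73.13 = 14.979 MPa = 149.79 bar

150 bar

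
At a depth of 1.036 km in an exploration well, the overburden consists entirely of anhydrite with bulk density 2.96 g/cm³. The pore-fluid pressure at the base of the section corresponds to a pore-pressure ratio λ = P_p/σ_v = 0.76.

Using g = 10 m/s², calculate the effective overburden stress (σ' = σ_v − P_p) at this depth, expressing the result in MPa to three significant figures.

7.36 MPa

Overburden (lithostatic) stress σ_v:
anhydrite: 2960 kg/m³ × 10 m/s² × 1036 m = 3.067×10^7 Pa = 30.67 MPa
Pore pressure P_p = λ·σ_v = 0.76 × 30.67 MPa = 23.31 MPa
Effective stress σ' = σ_v − P_p = 30.67 − 23.31 = 7.3597 MPa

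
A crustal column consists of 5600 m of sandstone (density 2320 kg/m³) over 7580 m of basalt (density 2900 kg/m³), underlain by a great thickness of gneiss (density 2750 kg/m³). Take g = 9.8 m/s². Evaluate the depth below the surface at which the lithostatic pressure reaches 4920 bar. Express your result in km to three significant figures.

Pressure at base of upper layers: 2320×9.8×5600 + 2900×9.8×7580 = 3.427×10^8 Pa = 3427 bar
Remaining pressure to be supplied by gneiss: 4.920×10^8 − 3.427×10^8 = 1.493×10^8 Pa
Additional depth in gneiss = 1.493×10^8 Pa / (2750 kg/m³ × 9.8 m/s²) = 5538.2 m
Total depth = 13180 m + 5538.2 m = 18718 m
= 18.718 km

18.7 km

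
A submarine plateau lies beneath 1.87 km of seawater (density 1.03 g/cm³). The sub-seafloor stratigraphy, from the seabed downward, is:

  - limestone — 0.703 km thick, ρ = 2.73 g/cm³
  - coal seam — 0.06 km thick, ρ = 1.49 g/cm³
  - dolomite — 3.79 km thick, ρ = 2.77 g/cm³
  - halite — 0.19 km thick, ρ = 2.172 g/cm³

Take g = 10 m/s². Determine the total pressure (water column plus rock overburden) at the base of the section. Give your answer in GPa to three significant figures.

0.148 GPa

seawater: 1030 kg/m³ × 10 m/s² × 1870 m = 1.926×10^7 Pa = 0.01926 GPa
limestone: 2730 kg/m³ × 10 m/s² × 703 m = 1.919×10^7 Pa = 0.01919 GPa
coal seam: 1490 kg/m³ × 10 m/s² × 60 m = 8.940×10^5 Pa = 8.940×10^-4 GPa
dolomite: 2770 kg/m³ × 10 m/s² × 3790 m = 1.050×10^8 Pa = 0.1050 GPa
halite: 2172 kg/m³ × 10 m/s² × 190 m = 4.127×10^6 Pa = 4.127×10^-3 GPa
Total = 0.01926 + 0.01919 + 8.940×10^-4 + 0.1050 + 4.127×10^-3 = 0.14846 GPa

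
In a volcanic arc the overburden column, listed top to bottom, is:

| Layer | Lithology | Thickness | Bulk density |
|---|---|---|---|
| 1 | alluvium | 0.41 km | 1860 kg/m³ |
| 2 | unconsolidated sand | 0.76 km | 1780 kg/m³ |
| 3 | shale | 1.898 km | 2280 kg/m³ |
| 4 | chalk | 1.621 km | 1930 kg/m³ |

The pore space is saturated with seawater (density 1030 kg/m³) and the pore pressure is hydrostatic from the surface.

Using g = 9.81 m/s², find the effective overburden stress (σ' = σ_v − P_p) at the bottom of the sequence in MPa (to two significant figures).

Overburden (lithostatic) stress σ_v:
alluvium: 1860 kg/m³ × 9.81 m/s² × 410 m = 7.481×10^6 Pa = 7.481 MPa
unconsolidated sand: 1780 kg/m³ × 9.81 m/s² × 760 m = 1.327×10^7 Pa = 13.27 MPa
shale: 2280 kg/m³ × 9.81 m/s² × 1898 m = 4.245×10^7 Pa = 42.45 MPa
chalk: 1930 kg/m³ × 9.81 m/s² × 1621 m = 3.069×10^7 Pa = 30.69 MPa
Total = 7.481 + 13.27 + 42.45 + 30.69 = 93.895 MPa
Pore pressure P_p = 1030 kg/m³ × 9.81 m/s² × 4689 m = 4.738×10^7 Pa = 47.38 MPa
Effective stress σ' = σ_v − P_p = 93.90 − 47.38 = 46.516 MPa

47 MPa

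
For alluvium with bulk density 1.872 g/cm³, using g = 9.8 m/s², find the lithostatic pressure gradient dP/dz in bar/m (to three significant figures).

dP/dz = ρg = 1872 kg/m³ × 9.8 m/s² = 18346 Pa/m
= 18346 Pa/m × (1 bar/m / 1.0000×10^5 Pa/m) = 0.18346 bar/m

0.183 bar/m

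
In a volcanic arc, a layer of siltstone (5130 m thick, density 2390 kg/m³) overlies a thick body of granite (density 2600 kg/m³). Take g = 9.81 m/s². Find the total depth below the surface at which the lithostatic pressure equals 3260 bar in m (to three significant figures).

13200 m

Pressure at base of upper layers: 2390×9.81×5130 = 1.203×10^8 Pa = 1203 bar
Remaining pressure to be supplied by granite: 3.260×10^8 − 1.203×10^8 = 2.057×10^8 Pa
Additional depth in granite = 2.057×10^8 Pa / (2600 kg/m³ × 9.81 m/s²) = 8065.7 m
Total depth = 5130 m + 8065.7 m = 13196 m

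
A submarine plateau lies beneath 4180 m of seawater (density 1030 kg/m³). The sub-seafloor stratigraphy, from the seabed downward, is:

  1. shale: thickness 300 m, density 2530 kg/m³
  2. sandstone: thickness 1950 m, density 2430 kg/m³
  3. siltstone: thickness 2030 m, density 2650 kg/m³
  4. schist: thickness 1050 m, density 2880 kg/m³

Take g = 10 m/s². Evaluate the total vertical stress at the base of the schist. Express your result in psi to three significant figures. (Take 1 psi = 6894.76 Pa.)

26400 psi

seawater: 1030 kg/m³ × 10 m/s² × 4180 m = 4.305×10^7 Pa = 6244 psi
shale: 2530 kg/m³ × 10 m/s² × 300 m = 7.590×10^6 Pa = 1101 psi
sandstone: 2430 kg/m³ × 10 m/s² × 1950 m = 4.739×10^7 Pa = 6873 psi
siltstone: 2650 kg/m³ × 10 m/s² × 2030 m = 5.380×10^7 Pa = 7802 psi
schist: 2880 kg/m³ × 10 m/s² × 1050 m = 3.024×10^7 Pa = 4386 psi
Total = 6244 + 1101 + 6873 + 7802 + 4386 = 26406 psi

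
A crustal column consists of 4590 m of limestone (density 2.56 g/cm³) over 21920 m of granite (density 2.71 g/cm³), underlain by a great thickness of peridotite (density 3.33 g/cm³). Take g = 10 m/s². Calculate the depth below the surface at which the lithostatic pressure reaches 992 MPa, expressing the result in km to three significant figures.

Pressure at base of upper layers: 2560×10×4590 + 2710×10×21920 = 7.115×10^8 Pa = 711.5 MPa
Remaining pressure to be supplied by peridotite: 9.920×10^8 − 7.115×10^8 = 2.805×10^8 Pa
Additional depth in peridotite = 2.805×10^8 Pa / (3330 kg/m³ × 10 m/s²) = 8422.3 m
Total depth = 26510 m + 8422.3 m = 34932 m
= 34.932 km

34.9 km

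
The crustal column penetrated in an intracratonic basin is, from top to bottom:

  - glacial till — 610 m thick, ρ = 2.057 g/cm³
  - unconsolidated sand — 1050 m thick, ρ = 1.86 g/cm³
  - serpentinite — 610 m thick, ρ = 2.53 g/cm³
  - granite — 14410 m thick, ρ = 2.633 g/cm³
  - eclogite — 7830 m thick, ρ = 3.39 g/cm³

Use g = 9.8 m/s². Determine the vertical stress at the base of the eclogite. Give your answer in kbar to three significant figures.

6.79 kbar

glacial till: 2057 kg/m³ × 9.8 m/s² × 610 m = 1.230×10^7 Pa = 0.1230 kbar
unconsolidated sand: 1860 kg/m³ × 9.8 m/s² × 1050 m = 1.914×10^7 Pa = 0.1914 kbar
serpentinite: 2530 kg/m³ × 9.8 m/s² × 610 m = 1.512×10^7 Pa = 0.1512 kbar
granite: 2633 kg/m³ × 9.8 m/s² × 14410 m = 3.718×10^8 Pa = 3.718 kbar
eclogite: 3390 kg/m³ × 9.8 m/s² × 7830 m = 2.601×10^8 Pa = 2.601 kbar
Total = 0.1230 + 0.1914 + 0.1512 + 3.718 + 2.601 = 6.7852 kbar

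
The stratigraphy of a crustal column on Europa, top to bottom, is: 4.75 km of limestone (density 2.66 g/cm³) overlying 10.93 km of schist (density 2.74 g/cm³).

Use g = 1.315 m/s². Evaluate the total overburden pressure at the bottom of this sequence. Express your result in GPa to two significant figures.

0.056 GPa

limestone: 2660 kg/m³ × 1.315 m/s² × 4750 m = 1.662×10^7 Pa = 0.01662 GPa
schist: 2740 kg/m³ × 1.315 m/s² × 10930 m = 3.938×10^7 Pa = 0.03938 GPa
Total = 0.01662 + 0.03938 = 0.055997 GPa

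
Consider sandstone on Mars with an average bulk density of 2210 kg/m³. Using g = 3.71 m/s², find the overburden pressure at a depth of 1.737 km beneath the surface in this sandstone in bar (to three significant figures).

sandstone: 2210 kg/m³ × 3.71 m/s² × 1737 m = 1.424×10^7 Pa = 142.4 bar

142 bar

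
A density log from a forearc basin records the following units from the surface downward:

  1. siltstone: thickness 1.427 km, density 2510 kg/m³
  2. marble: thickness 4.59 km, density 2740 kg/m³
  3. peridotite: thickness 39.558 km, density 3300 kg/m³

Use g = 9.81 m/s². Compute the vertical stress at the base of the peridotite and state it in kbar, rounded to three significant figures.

14.4 kbar

siltstone: 2510 kg/m³ × 9.81 m/s² × 1427 m = 3.514×10^7 Pa = 0.3514 kbar
marble: 2740 kg/m³ × 9.81 m/s² × 4590 m = 1.234×10^8 Pa = 1.234 kbar
peridotite: 3300 kg/m³ × 9.81 m/s² × 39558 m = 1.281×10^9 Pa = 12.81 kbar
Total = 0.3514 + 1.234 + 12.81 = 14.391 kbar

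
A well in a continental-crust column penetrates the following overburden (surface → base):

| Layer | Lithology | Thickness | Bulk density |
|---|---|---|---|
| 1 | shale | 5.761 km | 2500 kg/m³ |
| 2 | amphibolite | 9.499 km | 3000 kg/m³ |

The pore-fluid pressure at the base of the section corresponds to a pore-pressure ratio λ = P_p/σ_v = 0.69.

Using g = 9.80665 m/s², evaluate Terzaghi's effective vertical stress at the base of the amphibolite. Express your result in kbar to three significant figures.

1.30 kbar

Overburden (lithostatic) stress σ_v:
shale: 2500 kg/m³ × 9.80665 m/s² × 5761 m = 1.412×10^8 Pa = 141.2 MPa
amphibolite: 3000 kg/m³ × 9.80665 m/s² × 9499 m = 2.795×10^8 Pa = 279.5 MPa
Total = 141.2 + 279.5 = 420.70 MPa
Pore pressure P_p = λ·σ_v = 0.69 × 420.7 MPa = 290.3 MPa
Effective stress σ' = σ_v − P_p = 420.7 − 290.3 = 130.42 MPa = 1.3042 kbar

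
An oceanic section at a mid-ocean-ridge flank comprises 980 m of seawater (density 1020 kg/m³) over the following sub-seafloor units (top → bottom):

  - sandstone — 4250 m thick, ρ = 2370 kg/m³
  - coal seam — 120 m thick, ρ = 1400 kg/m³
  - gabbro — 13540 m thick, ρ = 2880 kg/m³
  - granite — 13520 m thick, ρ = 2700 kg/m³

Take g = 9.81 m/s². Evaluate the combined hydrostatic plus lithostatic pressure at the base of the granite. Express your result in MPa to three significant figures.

851 MPa

seawater: 1020 kg/m³ × 9.81 m/s² × 980 m = 9.806×10^6 Pa = 9.806 MPa
sandstone: 2370 kg/m³ × 9.81 m/s² × 4250 m = 9.881×10^7 Pa = 98.81 MPa
coal seam: 1400 kg/m³ × 9.81 m/s² × 120 m = 1.648×10^6 Pa = 1.648 MPa
gabbro: 2880 kg/m³ × 9.81 m/s² × 13540 m = 3.825×10^8 Pa = 382.5 MPa
granite: 2700 kg/m³ × 9.81 m/s² × 13520 m = 3.581×10^8 Pa = 358.1 MPa
Total = 9.806 + 98.81 + 1.648 + 382.5 + 358.1 = 850.91 MPa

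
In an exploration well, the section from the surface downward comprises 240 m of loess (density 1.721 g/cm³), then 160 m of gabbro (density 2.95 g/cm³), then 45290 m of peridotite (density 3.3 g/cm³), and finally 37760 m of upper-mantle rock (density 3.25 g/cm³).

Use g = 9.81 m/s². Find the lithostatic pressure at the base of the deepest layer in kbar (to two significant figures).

27 kbar

loess: 1721 kg/m³ × 9.81 m/s² × 240 m = 4.052×10^6 Pa = 0.04052 kbar
gabbro: 2950 kg/m³ × 9.81 m/s² × 160 m = 4.630×10^6 Pa = 0.04630 kbar
peridotite: 3300 kg/m³ × 9.81 m/s² × 45290 m = 1.466×10^9 Pa = 14.66 kbar
upper-mantle rock: 3250 kg/m³ × 9.81 m/s² × 37760 m = 1.204×10^9 Pa = 12.04 kbar
Total = 0.04052 + 0.04630 + 14.66 + 12.04 = 26.787 kbar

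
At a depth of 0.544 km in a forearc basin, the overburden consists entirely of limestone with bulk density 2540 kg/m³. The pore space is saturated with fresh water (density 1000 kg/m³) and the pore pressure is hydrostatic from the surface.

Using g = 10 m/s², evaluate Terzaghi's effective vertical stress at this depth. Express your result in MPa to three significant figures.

8.38 MPa

Overburden (lithostatic) stress σ_v:
limestone: 2540 kg/m³ × 10 m/s² × 544 m = 1.382×10^7 Pa = 13.82 MPa
Pore pressure P_p = 1000 kg/m³ × 10 m/s² × 544 m = 5.440×10^6 Pa = 5.440 MPa
Effective stress σ' = σ_v − P_p = 13.82 − 5.440 = 8.3776 MPa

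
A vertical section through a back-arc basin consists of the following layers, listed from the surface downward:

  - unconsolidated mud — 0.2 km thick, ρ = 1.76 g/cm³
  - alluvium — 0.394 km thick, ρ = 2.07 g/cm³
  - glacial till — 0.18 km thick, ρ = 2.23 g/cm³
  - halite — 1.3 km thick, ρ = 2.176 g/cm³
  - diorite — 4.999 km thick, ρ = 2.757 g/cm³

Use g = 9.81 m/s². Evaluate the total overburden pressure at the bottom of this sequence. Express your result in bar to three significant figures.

unconsolidated mud: 1760 kg/m³ × 9.81 m/s² × 200 m = 3.453×10^6 Pa = 34.53 bar
alluvium: 2070 kg/m³ × 9.81 m/s² × 394 m = 8.001×10^6 Pa = 80.01 bar
glacial till: 2230 kg/m³ × 9.81 m/s² × 180 m = 3.938×10^6 Pa = 39.38 bar
halite: 2176 kg/m³ × 9.81 m/s² × 1300 m = 2.775×10^7 Pa = 277.5 bar
diorite: 2757 kg/m³ × 9.81 m/s² × 4999 m = 1.352×10^8 Pa = 1352 bar
Total = 34.53 + 80.01 + 39.38 + 277.5 + 1352 = 1783.5 bar

1780 bar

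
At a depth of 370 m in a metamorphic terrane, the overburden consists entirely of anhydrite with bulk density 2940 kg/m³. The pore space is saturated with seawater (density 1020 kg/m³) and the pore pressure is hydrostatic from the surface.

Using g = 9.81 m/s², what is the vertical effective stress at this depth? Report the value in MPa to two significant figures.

7.0 MPa

Overburden (lithostatic) stress σ_v:
anhydrite: 2940 kg/m³ × 9.81 m/s² × 370 m = 1.067×10^7 Pa = 10.67 MPa
Pore pressure P_p = 1020 kg/m³ × 9.81 m/s² × 370 m = 3.702×10^6 Pa = 3.702 MPa
Effective stress σ' = σ_v − P_p = 10.67 − 3.702 = 6.9690 MPa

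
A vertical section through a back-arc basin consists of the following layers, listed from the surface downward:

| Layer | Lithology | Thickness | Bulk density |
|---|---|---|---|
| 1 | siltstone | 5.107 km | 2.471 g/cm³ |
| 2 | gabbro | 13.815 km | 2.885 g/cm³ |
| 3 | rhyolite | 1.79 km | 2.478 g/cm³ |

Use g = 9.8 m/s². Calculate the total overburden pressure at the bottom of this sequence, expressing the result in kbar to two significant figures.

5.6 kbar

siltstone: 2471 kg/m³ × 9.8 m/s² × 5107 m = 1.237×10^8 Pa = 1.237 kbar
gabbro: 2885 kg/m³ × 9.8 m/s² × 13815 m = 3.906×10^8 Pa = 3.906 kbar
rhyolite: 2478 kg/m³ × 9.8 m/s² × 1790 m = 4.347×10^7 Pa = 0.4347 kbar
Total = 1.237 + 3.906 + 0.4347 = 5.5773 kbar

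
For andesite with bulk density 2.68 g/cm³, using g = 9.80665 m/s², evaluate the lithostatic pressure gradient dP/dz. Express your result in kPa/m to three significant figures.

dP/dz = ρg = 2680 kg/m³ × 9.80665 m/s² = 26282 Pa/m
= 26282 Pa/m × (1 kPa/m / 1000.0 Pa/m) = 26.282 kPa/m

26.3 kPa/m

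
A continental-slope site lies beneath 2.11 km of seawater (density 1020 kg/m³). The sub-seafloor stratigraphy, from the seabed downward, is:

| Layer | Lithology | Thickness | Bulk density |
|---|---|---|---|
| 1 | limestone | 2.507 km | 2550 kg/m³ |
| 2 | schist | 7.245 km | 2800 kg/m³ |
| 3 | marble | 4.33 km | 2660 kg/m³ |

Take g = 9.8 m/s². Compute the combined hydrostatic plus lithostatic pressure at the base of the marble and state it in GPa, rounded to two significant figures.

0.40 GPa

seawater: 1020 kg/m³ × 9.8 m/s² × 2110 m = 2.109×10^7 Pa = 0.02109 GPa
limestone: 2550 kg/m³ × 9.8 m/s² × 2507 m = 6.265×10^7 Pa = 0.06265 GPa
schist: 2800 kg/m³ × 9.8 m/s² × 7245 m = 1.988×10^8 Pa = 0.1988 GPa
marble: 2660 kg/m³ × 9.8 m/s² × 4330 m = 1.129×10^8 Pa = 0.1129 GPa
Total = 0.02109 + 0.06265 + 0.1988 + 0.1129 = 0.39542 GPa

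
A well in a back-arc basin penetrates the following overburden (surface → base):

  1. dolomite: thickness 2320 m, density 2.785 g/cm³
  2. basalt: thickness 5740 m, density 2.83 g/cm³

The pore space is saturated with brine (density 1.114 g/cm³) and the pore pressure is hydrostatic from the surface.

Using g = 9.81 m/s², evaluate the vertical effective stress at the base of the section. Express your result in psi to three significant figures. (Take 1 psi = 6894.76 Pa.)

19500 psi

Overburden (lithostatic) stress σ_v:
dolomite: 2785 kg/m³ × 9.81 m/s² × 2320 m = 6.338×10^7 Pa = 63.38 MPa
basalt: 2830 kg/m³ × 9.81 m/s² × 5740 m = 1.594×10^8 Pa = 159.4 MPa
Total = 63.38 + 159.4 = 222.74 MPa
Pore pressure P_p = 1114 kg/m³ × 9.81 m/s² × 8060 m = 8.808×10^7 Pa = 88.08 MPa
Effective stress σ' = σ_v − P_p = 222.7 − 88.08 = 134.66 MPa = 19530 psi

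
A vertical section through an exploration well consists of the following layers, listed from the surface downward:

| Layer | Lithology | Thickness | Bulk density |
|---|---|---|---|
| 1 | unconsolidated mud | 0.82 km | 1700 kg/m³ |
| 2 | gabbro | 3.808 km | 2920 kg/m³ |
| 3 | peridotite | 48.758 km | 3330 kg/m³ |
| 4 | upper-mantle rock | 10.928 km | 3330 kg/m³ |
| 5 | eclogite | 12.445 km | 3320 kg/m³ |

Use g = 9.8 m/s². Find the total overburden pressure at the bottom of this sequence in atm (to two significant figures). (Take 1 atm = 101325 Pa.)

unconsolidated mud: 1700 kg/m³ × 9.8 m/s² × 820 m = 1.366×10^7 Pa = 134.8 atm
gabbro: 2920 kg/m³ × 9.8 m/s² × 3808 m = 1.090×10^8 Pa = 1075 atm
peridotite: 3330 kg/m³ × 9.8 m/s² × 48758 m = 1.591×10^9 Pa = 15704 atm
upper-mantle rock: 3330 kg/m³ × 9.8 m/s² × 10928 m = 3.566×10^8 Pa = 3520 atm
eclogite: 3320 kg/m³ × 9.8 m/s² × 12445 m = 4.049×10^8 Pa = 3996 atm
Total = 134.8 + 1075 + 15704 + 3520 + 3996 = 24430 atm

24000 atm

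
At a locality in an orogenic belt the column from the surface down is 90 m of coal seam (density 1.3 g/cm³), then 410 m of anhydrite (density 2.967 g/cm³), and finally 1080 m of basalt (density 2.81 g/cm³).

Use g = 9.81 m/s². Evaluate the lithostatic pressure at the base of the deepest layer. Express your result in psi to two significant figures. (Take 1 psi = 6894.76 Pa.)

coal seam: 1300 kg/m³ × 9.81 m/s² × 90 m = 1.148×10^6 Pa = 166.5 psi
anhydrite: 2967 kg/m³ × 9.81 m/s² × 410 m = 1.193×10^7 Pa = 1731 psi
basalt: 2810 kg/m³ × 9.81 m/s² × 1080 m = 2.977×10^7 Pa = 4318 psi
Total = 166.5 + 1731 + 4318 = 6215.3 psi

6200 psi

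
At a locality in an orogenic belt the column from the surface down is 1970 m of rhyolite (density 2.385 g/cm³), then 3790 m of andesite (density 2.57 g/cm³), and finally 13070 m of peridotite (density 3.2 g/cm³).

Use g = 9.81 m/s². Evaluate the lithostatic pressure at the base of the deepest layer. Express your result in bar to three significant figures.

rhyolite: 2385 kg/m³ × 9.81 m/s² × 1970 m = 4.609×10^7 Pa = 460.9 bar
andesite: 2570 kg/m³ × 9.81 m/s² × 3790 m = 9.555×10^7 Pa = 955.5 bar
peridotite: 3200 kg/m³ × 9.81 m/s² × 13070 m = 4.103×10^8 Pa = 4103 bar
Total = 460.9 + 955.5 + 4103 = 5519.4 bar

5520 bar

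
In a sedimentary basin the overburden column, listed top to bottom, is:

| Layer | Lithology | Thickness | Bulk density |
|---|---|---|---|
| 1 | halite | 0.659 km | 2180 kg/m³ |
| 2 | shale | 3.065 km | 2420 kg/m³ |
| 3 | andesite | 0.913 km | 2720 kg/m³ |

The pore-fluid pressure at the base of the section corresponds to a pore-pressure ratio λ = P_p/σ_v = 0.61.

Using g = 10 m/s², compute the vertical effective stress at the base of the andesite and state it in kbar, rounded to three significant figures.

Overburden (lithostatic) stress σ_v:
halite: 2180 kg/m³ × 10 m/s² × 659 m = 1.437×10^7 Pa = 14.37 MPa
shale: 2420 kg/m³ × 10 m/s² × 3065 m = 7.417×10^7 Pa = 74.17 MPa
andesite: 2720 kg/m³ × 10 m/s² × 913 m = 2.483×10^7 Pa = 24.83 MPa
Total = 14.37 + 74.17 + 24.83 = 113.37 MPa
Pore pressure P_p = λ·σ_v = 0.61 × 113.4 MPa = 69.16 MPa
Effective stress σ' = σ_v − P_p = 113.4 − 69.16 = 44.215 MPa = 0.44215 kbar

0.442 kbar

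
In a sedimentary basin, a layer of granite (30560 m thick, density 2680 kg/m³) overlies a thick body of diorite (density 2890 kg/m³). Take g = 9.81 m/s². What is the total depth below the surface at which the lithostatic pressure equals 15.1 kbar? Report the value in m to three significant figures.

55500 m

Pressure at base of upper layers: 2680×9.81×30560 = 8.034×10^8 Pa = 8.034 kbar
Remaining pressure to be supplied by diorite: 1.510×10^9 − 8.034×10^8 = 7.066×10^8 Pa
Additional depth in diorite = 7.066×10^8 Pa / (2890 kg/m³ × 9.81 m/s²) = 24922 m
Total depth = 30560 m + 24922 m = 55482 m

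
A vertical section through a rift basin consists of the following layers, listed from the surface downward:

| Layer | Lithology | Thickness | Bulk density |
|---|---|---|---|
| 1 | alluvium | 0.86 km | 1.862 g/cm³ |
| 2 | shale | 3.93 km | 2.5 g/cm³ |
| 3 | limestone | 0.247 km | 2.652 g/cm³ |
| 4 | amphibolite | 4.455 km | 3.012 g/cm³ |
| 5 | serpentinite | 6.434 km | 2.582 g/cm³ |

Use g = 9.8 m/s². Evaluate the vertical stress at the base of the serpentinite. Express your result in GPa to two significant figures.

0.41 GPa

alluvium: 1862 kg/m³ × 9.8 m/s² × 860 m = 1.569×10^7 Pa = 0.01569 GPa
shale: 2500 kg/m³ × 9.8 m/s² × 3930 m = 9.629×10^7 Pa = 0.09628 GPa
limestone: 2652 kg/m³ × 9.8 m/s² × 247 m = 6.419×10^6 Pa = 6.419×10^-3 GPa
amphibolite: 3012 kg/m³ × 9.8 m/s² × 4455 m = 1.315×10^8 Pa = 0.1315 GPa
serpentinite: 2582 kg/m³ × 9.8 m/s² × 6434 m = 1.628×10^8 Pa = 0.1628 GPa
Total = 0.01569 + 0.09628 + 6.419×10^-3 + 0.1315 + 0.1628 = 0.41270 GPa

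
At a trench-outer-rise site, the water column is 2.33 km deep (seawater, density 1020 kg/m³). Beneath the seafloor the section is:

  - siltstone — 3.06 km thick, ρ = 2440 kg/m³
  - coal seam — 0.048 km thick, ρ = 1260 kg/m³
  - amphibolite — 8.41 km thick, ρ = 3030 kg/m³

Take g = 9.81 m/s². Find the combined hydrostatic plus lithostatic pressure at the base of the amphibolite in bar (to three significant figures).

3470 bar

seawater: 1020 kg/m³ × 9.81 m/s² × 2330 m = 2.331×10^7 Pa = 233.1 bar
siltstone: 2440 kg/m³ × 9.81 m/s² × 3060 m = 7.325×10^7 Pa = 732.5 bar
coal seam: 1260 kg/m³ × 9.81 m/s² × 48 m = 5.933×10^5 Pa = 5.933 bar
amphibolite: 3030 kg/m³ × 9.81 m/s² × 8410 m = 2.500×10^8 Pa = 2500 bar
Total = 233.1 + 732.5 + 5.933 + 2500 = 3471.3 bar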